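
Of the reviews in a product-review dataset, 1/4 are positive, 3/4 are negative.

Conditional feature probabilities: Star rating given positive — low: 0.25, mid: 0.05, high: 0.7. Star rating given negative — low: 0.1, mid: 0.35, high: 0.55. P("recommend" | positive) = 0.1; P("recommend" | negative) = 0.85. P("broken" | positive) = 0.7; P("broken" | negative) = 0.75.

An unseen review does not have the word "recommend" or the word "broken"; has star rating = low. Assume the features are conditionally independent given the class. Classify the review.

positive

positive: 0.25 × 0.25 × (1−0.1) × (1−0.7) = 0.016875
negative: 0.75 × 0.1 × (1−0.85) × (1−0.75) = 0.0028125
Highest score → positive.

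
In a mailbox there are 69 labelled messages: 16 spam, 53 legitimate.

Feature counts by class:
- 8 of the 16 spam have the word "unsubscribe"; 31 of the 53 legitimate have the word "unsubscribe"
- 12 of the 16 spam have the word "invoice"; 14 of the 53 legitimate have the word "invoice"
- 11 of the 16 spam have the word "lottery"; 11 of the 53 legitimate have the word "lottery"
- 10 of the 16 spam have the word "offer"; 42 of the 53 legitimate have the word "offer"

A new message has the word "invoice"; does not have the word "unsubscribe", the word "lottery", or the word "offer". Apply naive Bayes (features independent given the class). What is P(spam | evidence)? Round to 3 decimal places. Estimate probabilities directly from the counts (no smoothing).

0.424

spam: (16/69) × (8/16) × (12/16) × (5/16) × (6/16) ≈ 0.0101902
legitimate: (53/69) × (22/53) × (14/53) × (42/53) × (11/53) ≈ 0.0138521
P(spam | x) = 0.0101902 / 0.0240423 ≈ 0.424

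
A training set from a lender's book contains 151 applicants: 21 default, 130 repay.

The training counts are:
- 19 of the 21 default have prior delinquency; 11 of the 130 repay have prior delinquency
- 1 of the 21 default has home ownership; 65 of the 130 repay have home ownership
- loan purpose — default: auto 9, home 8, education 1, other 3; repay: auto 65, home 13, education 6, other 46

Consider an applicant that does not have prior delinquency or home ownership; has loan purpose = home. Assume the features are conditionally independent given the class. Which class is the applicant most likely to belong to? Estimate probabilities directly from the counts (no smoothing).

default: (21/151) × (2/21) × (20/21) × (8/21) ≈ 0.00480545
repay: (130/151) × (119/130) × (65/130) × (13/130) ≈ 0.039404
Highest score → repay.

repay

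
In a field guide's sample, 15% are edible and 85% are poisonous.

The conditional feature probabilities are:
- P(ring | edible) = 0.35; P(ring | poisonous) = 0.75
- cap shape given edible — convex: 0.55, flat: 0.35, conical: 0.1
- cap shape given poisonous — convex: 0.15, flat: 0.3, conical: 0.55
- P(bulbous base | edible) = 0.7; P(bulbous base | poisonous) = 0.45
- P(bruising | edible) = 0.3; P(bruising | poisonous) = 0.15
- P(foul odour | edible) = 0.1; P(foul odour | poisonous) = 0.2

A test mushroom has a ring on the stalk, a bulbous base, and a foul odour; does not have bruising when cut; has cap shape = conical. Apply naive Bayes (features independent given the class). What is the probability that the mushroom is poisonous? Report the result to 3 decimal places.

edible: 0.15 × 0.35 × 0.1 × 0.7 × (1−0.3) × 0.1 = 0.00025725
poisonous: 0.85 × 0.75 × 0.55 × 0.45 × (1−0.15) × 0.2 = 0.0268228125
P(poisonous | x) = 0.0268228125 / 0.0270800625 ≈ 0.991

0.991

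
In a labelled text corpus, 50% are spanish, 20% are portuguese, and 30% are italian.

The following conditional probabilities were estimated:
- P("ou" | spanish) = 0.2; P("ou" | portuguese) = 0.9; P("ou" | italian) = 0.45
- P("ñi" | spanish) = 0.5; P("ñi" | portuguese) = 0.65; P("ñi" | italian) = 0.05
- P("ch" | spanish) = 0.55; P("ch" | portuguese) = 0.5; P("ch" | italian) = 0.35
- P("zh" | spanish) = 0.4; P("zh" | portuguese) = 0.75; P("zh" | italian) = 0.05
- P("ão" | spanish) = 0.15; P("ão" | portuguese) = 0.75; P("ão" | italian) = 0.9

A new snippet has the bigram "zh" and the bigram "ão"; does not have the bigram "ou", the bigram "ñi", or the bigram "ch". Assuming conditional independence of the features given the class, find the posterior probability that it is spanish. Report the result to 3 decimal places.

spanish: 0.5 × (1−0.2) × (1−0.5) × (1−0.55) × 0.4 × 0.15 = 0.0054
portuguese: 0.2 × (1−0.9) × (1−0.65) × (1−0.5) × 0.75 × 0.75 = 0.00196875
italian: 0.3 × (1−0.45) × (1−0.05) × (1−0.35) × 0.05 × 0.9 = 0.0045849375
P(spanish | x) = 0.0054 / 0.0119536875 ≈ 0.452

0.452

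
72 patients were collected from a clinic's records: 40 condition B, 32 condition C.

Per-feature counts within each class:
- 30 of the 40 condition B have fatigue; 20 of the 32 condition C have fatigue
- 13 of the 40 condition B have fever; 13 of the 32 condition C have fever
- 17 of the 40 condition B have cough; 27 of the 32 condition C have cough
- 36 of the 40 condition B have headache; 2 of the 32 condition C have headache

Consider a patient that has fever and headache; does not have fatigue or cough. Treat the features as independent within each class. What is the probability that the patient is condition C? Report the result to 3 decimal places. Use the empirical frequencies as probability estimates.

0.028

condition B: (40/72) × (10/40) × (13/40) × (23/40) × (36/40) = 0.023359375
condition C: (32/72) × (12/32) × (13/32) × (5/32) × (2/32) ≈ 0.000661214
P(condition C | x) = 0.000661214 / 0.024020589 ≈ 0.028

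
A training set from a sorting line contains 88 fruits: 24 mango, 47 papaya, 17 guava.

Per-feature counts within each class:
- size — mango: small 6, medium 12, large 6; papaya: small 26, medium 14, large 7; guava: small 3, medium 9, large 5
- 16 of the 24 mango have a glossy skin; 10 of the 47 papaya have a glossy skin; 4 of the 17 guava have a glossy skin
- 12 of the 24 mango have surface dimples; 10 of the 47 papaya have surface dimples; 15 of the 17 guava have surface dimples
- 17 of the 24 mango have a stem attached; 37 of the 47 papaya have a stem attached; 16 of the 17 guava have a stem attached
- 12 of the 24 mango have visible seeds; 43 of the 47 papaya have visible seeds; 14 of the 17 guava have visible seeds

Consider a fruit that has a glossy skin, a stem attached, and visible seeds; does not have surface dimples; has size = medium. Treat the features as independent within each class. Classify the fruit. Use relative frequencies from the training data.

mango: (24/88) × (12/24) × (16/24) × (12/24) × (17/24) × (12/24) ≈ 0.0160985
papaya: (47/88) × (14/47) × (10/47) × (37/47) × (37/47) × (43/47) ≈ 0.0191922
guava: (17/88) × (9/17) × (4/17) × (2/17) × (16/17) × (14/17) ≈ 0.00219433
Highest score → papaya.

papaya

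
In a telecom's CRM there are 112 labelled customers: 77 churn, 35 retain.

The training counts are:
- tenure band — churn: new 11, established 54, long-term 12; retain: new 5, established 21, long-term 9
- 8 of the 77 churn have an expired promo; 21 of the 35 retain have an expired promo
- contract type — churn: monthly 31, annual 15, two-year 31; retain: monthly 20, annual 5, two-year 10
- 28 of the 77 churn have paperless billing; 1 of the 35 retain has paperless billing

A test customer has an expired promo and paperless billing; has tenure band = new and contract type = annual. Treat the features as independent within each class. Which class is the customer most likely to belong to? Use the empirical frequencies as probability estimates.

churn: (77/112) × (11/77) × (8/77) × (15/77) × (28/77) ≈ 0.000722839
retain: (35/112) × (5/35) × (21/35) × (5/35) × (1/35) ≈ 0.000109329
Highest score → churn.

churn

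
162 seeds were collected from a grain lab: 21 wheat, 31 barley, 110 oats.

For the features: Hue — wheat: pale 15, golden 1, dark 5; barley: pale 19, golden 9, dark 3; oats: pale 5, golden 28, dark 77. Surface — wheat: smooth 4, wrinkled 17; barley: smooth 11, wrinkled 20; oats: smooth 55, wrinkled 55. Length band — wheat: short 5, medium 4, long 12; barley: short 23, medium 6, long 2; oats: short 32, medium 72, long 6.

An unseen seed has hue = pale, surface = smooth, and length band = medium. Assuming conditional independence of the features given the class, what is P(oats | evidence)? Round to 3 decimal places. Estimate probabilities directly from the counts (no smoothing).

wheat: (21/162) × (15/21) × (4/21) × (4/21) ≈ 0.00335937
barley: (31/162) × (19/31) × (11/31) × (6/31) ≈ 0.00805488
oats: (110/162) × (5/110) × (55/110) × (72/110) ≈ 0.010101
P(oats | x) = 0.010101 / 0.02151525 ≈ 0.469

0.469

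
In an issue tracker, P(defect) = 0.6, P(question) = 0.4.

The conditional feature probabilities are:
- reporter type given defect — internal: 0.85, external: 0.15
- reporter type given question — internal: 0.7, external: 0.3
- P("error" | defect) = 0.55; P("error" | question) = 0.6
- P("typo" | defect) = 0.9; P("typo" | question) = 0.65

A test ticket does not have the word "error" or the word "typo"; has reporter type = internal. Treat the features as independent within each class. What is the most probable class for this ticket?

question

defect: 0.6 × 0.85 × (1−0.55) × (1−0.9) = 0.02295
question: 0.4 × 0.7 × (1−0.6) × (1−0.65) = 0.0392
Highest score → question.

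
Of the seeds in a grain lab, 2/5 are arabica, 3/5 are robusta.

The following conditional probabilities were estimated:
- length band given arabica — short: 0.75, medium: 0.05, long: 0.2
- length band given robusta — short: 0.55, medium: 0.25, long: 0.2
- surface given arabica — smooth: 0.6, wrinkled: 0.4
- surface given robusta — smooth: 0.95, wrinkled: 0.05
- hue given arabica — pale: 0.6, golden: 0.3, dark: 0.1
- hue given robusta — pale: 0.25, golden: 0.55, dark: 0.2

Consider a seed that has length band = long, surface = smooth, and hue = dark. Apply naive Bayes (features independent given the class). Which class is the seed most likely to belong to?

robusta

arabica: 0.4 × 0.2 × 0.6 × 0.1 = 0.0048
robusta: 0.6 × 0.2 × 0.95 × 0.2 = 0.0228
Highest score → robusta.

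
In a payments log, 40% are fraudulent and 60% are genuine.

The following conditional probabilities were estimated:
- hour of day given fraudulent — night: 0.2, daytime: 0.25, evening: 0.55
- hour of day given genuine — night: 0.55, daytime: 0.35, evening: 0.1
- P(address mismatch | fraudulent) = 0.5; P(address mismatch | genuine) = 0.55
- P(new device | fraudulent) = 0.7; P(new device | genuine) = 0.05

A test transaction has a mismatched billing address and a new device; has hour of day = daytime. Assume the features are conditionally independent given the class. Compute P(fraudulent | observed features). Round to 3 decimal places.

fraudulent: 0.4 × 0.25 × 0.5 × 0.7 = 0.035
genuine: 0.6 × 0.35 × 0.55 × 0.05 = 0.005775
P(fraudulent | x) = 0.035 / 0.040775 ≈ 0.858

0.858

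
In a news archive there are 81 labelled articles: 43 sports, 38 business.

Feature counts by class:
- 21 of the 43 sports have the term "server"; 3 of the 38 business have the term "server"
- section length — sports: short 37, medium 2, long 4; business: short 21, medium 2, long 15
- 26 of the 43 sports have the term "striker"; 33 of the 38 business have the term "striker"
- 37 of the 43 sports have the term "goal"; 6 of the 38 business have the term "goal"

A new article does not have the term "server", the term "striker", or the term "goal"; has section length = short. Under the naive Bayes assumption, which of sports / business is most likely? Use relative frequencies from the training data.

sports: (43/81) × (22/43) × (37/43) × (17/43) × (6/43) ≈ 0.0128924
business: (38/81) × (35/38) × (21/38) × (5/38) × (32/38) ≈ 0.0264589
Highest score → business.

business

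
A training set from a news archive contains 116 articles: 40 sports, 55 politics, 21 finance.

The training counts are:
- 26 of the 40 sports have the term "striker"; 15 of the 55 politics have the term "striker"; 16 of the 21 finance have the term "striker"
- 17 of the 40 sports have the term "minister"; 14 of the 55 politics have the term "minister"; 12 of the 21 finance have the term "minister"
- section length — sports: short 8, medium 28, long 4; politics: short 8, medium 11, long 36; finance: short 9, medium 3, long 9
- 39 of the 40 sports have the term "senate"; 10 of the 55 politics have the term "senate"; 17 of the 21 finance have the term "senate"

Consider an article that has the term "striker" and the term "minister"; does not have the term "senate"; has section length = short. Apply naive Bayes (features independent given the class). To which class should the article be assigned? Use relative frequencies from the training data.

sports: (40/116) × (26/40) × (17/40) × (8/40) × (1/40) ≈ 0.000476293
politics: (55/116) × (15/55) × (14/55) × (8/55) × (45/55) ≈ 0.0039172
finance: (21/116) × (16/21) × (12/21) × (9/21) × (4/21) ≈ 0.0064341
Highest score → finance.

finance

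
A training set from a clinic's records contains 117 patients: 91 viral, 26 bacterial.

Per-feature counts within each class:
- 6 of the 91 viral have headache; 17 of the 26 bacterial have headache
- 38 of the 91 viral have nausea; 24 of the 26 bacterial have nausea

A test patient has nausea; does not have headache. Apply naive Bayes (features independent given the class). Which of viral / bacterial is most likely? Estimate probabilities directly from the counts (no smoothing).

viral: (91/117) × (85/91) × (38/91) ≈ 0.303372
bacterial: (26/117) × (9/26) × (24/26) ≈ 0.0710059
Highest score → viral.

viral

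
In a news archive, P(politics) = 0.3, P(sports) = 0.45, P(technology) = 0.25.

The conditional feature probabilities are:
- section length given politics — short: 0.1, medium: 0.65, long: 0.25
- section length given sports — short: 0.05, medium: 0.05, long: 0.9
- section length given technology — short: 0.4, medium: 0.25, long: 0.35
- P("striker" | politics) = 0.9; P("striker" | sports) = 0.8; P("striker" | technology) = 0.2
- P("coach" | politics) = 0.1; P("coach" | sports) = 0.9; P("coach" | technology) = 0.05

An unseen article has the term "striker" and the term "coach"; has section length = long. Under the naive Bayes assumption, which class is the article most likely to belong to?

politics: 0.3 × 0.25 × 0.9 × 0.1 = 0.00675
sports: 0.45 × 0.9 × 0.8 × 0.9 = 0.2916
technology: 0.25 × 0.35 × 0.2 × 0.05 = 0.000875
Highest score → sports.

sports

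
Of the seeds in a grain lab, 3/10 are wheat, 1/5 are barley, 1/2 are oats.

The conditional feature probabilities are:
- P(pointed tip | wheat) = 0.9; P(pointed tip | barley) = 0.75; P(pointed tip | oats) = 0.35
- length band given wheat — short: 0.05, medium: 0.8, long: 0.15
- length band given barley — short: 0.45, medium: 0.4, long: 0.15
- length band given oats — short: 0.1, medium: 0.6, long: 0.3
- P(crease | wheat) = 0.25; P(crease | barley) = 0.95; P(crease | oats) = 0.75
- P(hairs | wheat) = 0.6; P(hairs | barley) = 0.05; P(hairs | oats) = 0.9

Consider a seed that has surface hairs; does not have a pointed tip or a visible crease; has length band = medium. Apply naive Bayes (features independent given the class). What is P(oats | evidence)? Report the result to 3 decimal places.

0.802

wheat: 0.3 × (1−0.9) × 0.8 × (1−0.25) × 0.6 = 0.0108
barley: 0.2 × (1−0.75) × 0.4 × (1−0.95) × 0.05 = 0.00005
oats: 0.5 × (1−0.35) × 0.6 × (1−0.75) × 0.9 = 0.043875
P(oats | x) = 0.043875 / 0.054725 ≈ 0.802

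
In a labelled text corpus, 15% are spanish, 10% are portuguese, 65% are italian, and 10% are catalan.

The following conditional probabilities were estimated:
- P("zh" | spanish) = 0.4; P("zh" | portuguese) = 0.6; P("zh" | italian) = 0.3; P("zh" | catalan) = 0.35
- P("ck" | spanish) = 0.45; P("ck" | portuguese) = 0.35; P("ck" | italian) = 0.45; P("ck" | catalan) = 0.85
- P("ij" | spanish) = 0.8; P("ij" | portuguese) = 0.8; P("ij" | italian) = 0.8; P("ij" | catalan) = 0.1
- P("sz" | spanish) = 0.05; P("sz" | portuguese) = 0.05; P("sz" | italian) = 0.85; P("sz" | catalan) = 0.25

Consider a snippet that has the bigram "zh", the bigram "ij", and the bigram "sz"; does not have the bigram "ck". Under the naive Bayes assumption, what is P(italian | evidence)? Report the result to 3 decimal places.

spanish: 0.15 × 0.4 × (1−0.45) × 0.8 × 0.05 = 0.00132
portuguese: 0.1 × 0.6 × (1−0.35) × 0.8 × 0.05 = 0.00156
italian: 0.65 × 0.3 × (1−0.45) × 0.8 × 0.85 = 0.07293
catalan: 0.1 × 0.35 × (1−0.85) × 0.1 × 0.25 = 0.00013125
P(italian | x) = 0.07293 / 0.07594125 ≈ 0.960

0.960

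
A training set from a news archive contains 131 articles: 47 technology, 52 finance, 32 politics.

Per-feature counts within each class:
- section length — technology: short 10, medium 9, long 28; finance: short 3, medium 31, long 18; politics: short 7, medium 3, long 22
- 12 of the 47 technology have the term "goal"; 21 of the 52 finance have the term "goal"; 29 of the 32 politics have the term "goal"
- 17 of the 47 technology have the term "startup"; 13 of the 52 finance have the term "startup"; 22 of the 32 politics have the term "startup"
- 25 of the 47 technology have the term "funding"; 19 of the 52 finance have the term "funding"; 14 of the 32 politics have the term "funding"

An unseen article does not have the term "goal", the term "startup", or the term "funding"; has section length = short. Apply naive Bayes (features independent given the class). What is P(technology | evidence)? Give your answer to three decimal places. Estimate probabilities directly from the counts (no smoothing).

technology: (47/131) × (10/47) × (35/47) × (30/47) × (22/47) ≈ 0.0169843
finance: (52/131) × (3/52) × (31/52) × (39/52) × (33/52) ≈ 0.00649801
politics: (32/131) × (7/32) × (3/32) × (10/32) × (18/32) ≈ 0.000880584
P(technology | x) = 0.0169843 / 0.024362894 ≈ 0.697

0.697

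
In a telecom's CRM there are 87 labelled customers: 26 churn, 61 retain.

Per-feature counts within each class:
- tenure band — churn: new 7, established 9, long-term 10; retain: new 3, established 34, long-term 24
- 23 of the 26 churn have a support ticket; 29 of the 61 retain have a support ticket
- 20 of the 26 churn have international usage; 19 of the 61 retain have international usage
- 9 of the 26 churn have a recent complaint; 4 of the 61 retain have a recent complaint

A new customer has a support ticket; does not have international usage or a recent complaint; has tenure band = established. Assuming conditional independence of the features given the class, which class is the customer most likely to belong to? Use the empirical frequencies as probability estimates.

retain

churn: (26/87) × (9/26) × (23/26) × (6/26) × (17/26) ≈ 0.013808
retain: (61/87) × (34/61) × (29/61) × (42/61) × (57/61) ≈ 0.119534
Highest score → retain.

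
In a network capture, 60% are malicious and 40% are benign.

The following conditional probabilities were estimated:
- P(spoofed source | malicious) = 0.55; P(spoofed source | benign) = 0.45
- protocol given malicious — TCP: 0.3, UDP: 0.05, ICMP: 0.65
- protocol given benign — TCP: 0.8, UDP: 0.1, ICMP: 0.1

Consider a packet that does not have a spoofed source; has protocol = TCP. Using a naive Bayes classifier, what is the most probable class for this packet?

benign

malicious: 0.6 × (1−0.55) × 0.3 = 0.081
benign: 0.4 × (1−0.45) × 0.8 = 0.176
Highest score → benign.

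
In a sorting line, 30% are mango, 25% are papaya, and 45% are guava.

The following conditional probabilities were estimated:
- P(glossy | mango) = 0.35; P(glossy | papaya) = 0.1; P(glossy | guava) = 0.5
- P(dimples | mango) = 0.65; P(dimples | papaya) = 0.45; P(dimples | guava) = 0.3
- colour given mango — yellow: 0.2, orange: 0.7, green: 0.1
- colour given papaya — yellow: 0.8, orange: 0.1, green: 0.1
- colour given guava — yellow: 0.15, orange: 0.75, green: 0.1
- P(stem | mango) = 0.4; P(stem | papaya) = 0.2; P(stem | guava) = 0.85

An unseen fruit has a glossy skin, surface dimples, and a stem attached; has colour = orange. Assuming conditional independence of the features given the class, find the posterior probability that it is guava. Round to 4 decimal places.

mango: 0.3 × 0.35 × 0.65 × 0.7 × 0.4 = 0.01911
papaya: 0.25 × 0.1 × 0.45 × 0.1 × 0.2 = 0.000225
guava: 0.45 × 0.5 × 0.3 × 0.75 × 0.85 = 0.04303125
P(guava | x) = 0.04303125 / 0.06236625 ≈ 0.6900

0.6900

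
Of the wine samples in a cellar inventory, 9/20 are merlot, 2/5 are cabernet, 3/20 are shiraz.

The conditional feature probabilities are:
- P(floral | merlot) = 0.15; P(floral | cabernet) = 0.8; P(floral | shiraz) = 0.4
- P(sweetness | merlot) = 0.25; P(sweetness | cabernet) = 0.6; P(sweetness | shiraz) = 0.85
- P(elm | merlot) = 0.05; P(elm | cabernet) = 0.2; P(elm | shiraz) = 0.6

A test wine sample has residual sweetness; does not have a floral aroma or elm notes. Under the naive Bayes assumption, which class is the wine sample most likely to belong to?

merlot

merlot: 0.45 × (1−0.15) × 0.25 × (1−0.05) = 0.09084375
cabernet: 0.4 × (1−0.8) × 0.6 × (1−0.2) = 0.0384
shiraz: 0.15 × (1−0.4) × 0.85 × (1−0.6) = 0.0306
Highest score → merlot.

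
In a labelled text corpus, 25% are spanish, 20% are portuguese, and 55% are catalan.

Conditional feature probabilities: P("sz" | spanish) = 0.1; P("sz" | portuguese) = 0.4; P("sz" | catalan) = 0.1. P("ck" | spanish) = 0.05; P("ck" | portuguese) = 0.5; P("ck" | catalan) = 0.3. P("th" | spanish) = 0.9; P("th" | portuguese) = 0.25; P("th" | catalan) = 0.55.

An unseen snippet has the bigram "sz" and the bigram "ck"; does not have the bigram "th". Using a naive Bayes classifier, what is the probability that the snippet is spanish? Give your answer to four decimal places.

0.0033

spanish: 0.25 × 0.1 × 0.05 × (1−0.9) = 0.000125
portuguese: 0.2 × 0.4 × 0.5 × (1−0.25) = 0.03
catalan: 0.55 × 0.1 × 0.3 × (1−0.55) = 0.007425
P(spanish | x) = 0.000125 / 0.03755 ≈ 0.0033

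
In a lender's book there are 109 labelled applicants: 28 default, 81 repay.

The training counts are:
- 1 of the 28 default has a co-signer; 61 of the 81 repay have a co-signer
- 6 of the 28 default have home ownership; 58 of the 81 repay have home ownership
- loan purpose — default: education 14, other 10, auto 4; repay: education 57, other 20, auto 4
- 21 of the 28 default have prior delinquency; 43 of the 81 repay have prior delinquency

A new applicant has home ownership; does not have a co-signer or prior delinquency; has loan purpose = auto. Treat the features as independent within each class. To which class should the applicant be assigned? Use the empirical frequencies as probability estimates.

default: (28/109) × (27/28) × (6/28) × (4/28) × (7/28) ≈ 0.00189571
repay: (81/109) × (20/81) × (58/81) × (4/81) × (38/81) ≈ 0.00304383
Highest score → repay.

repay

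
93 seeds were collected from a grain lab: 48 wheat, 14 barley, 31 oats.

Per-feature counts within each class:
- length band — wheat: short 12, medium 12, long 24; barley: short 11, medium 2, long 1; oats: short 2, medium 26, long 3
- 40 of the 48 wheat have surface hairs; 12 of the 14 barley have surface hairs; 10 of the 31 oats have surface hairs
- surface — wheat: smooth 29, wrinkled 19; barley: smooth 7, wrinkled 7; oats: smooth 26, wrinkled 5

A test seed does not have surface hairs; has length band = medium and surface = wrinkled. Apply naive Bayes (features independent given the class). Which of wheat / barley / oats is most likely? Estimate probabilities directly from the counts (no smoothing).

wheat: (48/93) × (12/48) × (8/48) × (19/48) ≈ 0.00851254
barley: (14/93) × (2/14) × (2/14) × (7/14) ≈ 0.0015361
oats: (31/93) × (26/31) × (21/31) × (5/31) ≈ 0.0305461
Highest score → oats.

oats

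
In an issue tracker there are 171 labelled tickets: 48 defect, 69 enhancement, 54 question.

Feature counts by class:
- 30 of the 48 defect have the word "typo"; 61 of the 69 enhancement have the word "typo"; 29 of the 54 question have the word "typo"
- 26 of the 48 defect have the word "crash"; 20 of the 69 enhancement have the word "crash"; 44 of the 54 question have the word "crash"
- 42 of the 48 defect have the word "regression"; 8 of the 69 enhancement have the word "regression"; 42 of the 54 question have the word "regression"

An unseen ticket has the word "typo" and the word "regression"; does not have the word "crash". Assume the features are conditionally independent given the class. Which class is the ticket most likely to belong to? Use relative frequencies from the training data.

defect

defect: (48/171) × (30/48) × (22/48) × (42/48) ≈ 0.0703582
enhancement: (69/171) × (61/69) × (49/69) × (8/69) ≈ 0.0293712
question: (54/171) × (29/54) × (10/54) × (42/54) ≈ 0.0244266
Highest score → defect.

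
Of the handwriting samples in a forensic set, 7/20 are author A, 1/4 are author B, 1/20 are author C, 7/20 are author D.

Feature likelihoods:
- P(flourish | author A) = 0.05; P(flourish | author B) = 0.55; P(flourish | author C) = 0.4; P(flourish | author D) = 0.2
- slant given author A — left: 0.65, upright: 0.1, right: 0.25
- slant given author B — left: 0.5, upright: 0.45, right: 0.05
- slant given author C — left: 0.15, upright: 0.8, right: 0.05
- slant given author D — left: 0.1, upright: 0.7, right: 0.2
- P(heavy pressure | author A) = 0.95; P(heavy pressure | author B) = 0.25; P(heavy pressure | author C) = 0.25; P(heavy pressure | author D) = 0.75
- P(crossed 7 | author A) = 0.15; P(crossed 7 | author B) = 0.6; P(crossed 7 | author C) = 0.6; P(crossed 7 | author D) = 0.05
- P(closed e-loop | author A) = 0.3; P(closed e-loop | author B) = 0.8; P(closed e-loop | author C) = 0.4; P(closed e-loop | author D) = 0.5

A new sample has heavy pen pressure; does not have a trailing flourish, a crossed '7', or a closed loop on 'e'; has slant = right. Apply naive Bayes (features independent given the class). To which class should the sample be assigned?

author A

author A: 0.35 × (1−0.05) × 0.25 × 0.95 × (1−0.15) × (1−0.3) = 0.04698640625
author B: 0.25 × (1−0.55) × 0.05 × 0.25 × (1−0.6) × (1−0.8) = 0.0001125
author C: 0.05 × (1−0.4) × 0.05 × 0.25 × (1−0.6) × (1−0.4) = 0.00009
author D: 0.35 × (1−0.2) × 0.2 × 0.75 × (1−0.05) × (1−0.5) = 0.01995
Highest score → author A.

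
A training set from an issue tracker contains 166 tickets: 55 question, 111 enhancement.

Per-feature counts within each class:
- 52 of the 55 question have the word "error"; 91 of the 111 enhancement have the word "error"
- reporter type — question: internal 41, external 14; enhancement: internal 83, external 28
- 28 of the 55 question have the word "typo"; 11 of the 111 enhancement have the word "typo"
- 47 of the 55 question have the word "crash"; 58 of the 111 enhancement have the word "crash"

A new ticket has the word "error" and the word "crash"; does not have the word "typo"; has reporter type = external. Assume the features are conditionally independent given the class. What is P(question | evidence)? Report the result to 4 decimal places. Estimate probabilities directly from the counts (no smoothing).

0.3394

question: (55/166) × (52/55) × (14/55) × (27/55) × (47/55) ≈ 0.0334501
enhancement: (111/166) × (91/111) × (28/111) × (100/111) × (58/111) ≈ 0.0650954
P(question | x) = 0.0334501 / 0.0985455 ≈ 0.3394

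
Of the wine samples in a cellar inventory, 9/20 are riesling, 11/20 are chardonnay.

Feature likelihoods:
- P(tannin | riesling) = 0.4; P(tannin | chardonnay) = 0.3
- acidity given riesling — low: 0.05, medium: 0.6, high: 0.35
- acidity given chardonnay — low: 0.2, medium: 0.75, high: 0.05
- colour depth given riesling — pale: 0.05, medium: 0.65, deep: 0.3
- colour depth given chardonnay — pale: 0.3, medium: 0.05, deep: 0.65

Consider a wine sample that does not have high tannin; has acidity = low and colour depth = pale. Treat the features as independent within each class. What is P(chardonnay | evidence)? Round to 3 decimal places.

riesling: 0.45 × (1−0.4) × 0.05 × 0.05 = 0.000675
chardonnay: 0.55 × (1−0.3) × 0.2 × 0.3 = 0.0231
P(chardonnay | x) = 0.0231 / 0.023775 ≈ 0.972

0.972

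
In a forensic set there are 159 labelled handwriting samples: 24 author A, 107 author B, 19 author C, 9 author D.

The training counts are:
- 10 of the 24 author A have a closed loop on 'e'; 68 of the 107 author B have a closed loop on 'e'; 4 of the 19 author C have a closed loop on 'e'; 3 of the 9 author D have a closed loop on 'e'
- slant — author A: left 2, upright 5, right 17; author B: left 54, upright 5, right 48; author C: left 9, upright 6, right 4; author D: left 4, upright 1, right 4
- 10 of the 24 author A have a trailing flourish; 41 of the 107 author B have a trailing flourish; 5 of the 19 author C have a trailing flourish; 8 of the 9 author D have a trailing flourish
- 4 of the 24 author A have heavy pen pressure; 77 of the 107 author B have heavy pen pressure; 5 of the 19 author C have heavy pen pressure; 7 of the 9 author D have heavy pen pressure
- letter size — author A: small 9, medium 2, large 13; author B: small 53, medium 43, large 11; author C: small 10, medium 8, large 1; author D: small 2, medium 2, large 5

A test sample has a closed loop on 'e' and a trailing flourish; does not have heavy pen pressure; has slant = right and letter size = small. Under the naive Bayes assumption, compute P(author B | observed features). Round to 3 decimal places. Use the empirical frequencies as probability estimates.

author A: (24/159) × (10/24) × (17/24) × (10/24) × (20/24) × (9/24) ≈ 0.00580069
author B: (107/159) × (68/107) × (48/107) × (41/107) × (30/107) × (53/107) ≈ 0.0102094
author C: (19/159) × (4/19) × (4/19) × (5/19) × (14/19) × (10/19) ≈ 0.000540513
author D: (9/159) × (3/9) × (4/9) × (8/9) × (2/9) × (2/9) ≈ 0.000368099
P(author B | x) = 0.0102094 / 0.016918702 ≈ 0.603

0.603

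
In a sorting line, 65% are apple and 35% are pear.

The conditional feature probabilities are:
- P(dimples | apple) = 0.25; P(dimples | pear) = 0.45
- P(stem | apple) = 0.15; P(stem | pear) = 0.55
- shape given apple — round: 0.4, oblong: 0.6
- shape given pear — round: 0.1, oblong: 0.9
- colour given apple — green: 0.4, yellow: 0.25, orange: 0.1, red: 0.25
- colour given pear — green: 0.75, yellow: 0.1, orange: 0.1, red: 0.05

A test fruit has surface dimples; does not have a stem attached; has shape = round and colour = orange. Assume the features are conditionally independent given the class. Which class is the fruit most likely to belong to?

apple: 0.65 × 0.25 × (1−0.15) × 0.4 × 0.1 = 0.005525
pear: 0.35 × 0.45 × (1−0.55) × 0.1 × 0.1 = 0.00070875
Highest score → apple.

apple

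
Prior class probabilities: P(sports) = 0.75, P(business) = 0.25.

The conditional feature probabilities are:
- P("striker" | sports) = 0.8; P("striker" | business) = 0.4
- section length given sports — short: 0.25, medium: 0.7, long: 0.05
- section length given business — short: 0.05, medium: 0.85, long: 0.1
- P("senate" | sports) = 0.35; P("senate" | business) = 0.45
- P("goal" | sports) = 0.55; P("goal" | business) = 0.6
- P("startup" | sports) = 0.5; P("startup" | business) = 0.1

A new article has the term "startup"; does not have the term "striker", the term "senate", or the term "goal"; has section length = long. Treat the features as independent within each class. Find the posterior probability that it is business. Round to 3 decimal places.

0.231

sports: 0.75 × (1−0.8) × 0.05 × (1−0.35) × (1−0.55) × 0.5 = 0.001096875
business: 0.25 × (1−0.4) × 0.1 × (1−0.45) × (1−0.6) × 0.1 = 0.00033
P(business | x) = 0.00033 / 0.001426875 ≈ 0.231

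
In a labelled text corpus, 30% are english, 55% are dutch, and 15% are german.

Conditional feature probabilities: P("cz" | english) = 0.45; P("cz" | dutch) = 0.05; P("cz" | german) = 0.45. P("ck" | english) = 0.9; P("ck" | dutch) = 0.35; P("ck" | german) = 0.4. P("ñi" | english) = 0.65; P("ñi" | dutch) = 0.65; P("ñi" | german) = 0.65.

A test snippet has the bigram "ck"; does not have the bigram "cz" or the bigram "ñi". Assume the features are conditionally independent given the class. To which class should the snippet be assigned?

dutch

english: 0.3 × (1−0.45) × 0.9 × (1−0.65) = 0.051975
dutch: 0.55 × (1−0.05) × 0.35 × (1−0.65) = 0.06400625
german: 0.15 × (1−0.45) × 0.4 × (1−0.65) = 0.01155
Highest score → dutch.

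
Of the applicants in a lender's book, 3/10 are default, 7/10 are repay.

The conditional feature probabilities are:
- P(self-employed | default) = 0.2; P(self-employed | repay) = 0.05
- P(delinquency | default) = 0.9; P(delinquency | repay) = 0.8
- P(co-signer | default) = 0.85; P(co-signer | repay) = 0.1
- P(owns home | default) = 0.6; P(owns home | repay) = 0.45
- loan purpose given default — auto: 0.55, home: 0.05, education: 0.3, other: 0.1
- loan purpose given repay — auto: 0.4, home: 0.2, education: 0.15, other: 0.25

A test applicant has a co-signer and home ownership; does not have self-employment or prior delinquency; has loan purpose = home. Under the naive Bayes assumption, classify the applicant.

repay

default: 0.3 × (1−0.2) × (1−0.9) × 0.85 × 0.6 × 0.05 = 0.000612
repay: 0.7 × (1−0.05) × (1−0.8) × 0.1 × 0.45 × 0.2 = 0.001197
Highest score → repay.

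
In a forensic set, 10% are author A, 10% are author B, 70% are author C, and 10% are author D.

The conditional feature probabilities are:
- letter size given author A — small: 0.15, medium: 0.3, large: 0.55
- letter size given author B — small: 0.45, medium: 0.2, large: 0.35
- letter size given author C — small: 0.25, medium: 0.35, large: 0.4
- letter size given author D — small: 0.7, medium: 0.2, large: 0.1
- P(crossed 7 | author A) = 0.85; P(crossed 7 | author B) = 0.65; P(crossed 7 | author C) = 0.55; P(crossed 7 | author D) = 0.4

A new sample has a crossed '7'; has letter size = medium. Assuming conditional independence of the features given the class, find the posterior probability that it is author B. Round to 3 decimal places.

author A: 0.1 × 0.3 × 0.85 = 0.0255
author B: 0.1 × 0.2 × 0.65 = 0.013
author C: 0.7 × 0.35 × 0.55 = 0.13475
author D: 0.1 × 0.2 × 0.4 = 0.008
P(author B | x) = 0.013 / 0.18125 ≈ 0.072

0.072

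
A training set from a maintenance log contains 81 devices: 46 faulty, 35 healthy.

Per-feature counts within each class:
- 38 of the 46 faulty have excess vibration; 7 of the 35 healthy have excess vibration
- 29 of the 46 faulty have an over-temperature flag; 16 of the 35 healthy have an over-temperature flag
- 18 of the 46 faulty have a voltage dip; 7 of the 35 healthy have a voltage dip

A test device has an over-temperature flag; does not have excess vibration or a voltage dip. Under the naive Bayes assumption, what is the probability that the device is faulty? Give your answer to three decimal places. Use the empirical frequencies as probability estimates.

0.231

faulty: (46/81) × (8/46) × (29/46) × (28/46) ≈ 0.0379005
healthy: (35/81) × (28/35) × (16/35) × (28/35) ≈ 0.12642
P(faulty | x) = 0.0379005 / 0.1643205 ≈ 0.231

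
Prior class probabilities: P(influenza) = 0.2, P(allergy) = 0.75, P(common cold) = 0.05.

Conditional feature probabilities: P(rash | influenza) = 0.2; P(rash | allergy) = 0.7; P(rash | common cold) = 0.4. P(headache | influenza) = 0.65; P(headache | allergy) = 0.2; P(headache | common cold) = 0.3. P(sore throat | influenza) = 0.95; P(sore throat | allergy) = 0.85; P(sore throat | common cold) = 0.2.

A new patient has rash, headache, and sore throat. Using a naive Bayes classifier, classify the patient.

influenza: 0.2 × 0.2 × 0.65 × 0.95 = 0.0247
allergy: 0.75 × 0.7 × 0.2 × 0.85 = 0.08925
common cold: 0.05 × 0.4 × 0.3 × 0.2 = 0.0012
Highest score → allergy.

allergy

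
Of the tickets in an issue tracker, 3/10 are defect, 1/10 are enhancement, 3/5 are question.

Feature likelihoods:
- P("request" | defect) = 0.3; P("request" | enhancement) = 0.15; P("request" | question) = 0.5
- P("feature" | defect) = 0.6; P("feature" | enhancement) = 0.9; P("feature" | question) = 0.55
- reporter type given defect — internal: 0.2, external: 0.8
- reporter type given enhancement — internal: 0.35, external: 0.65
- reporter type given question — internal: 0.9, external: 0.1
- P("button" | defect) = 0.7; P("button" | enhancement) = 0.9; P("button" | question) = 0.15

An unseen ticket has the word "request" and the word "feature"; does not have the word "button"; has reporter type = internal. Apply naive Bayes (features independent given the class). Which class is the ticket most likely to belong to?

defect: 0.3 × 0.3 × 0.6 × 0.2 × (1−0.7) = 0.00324
enhancement: 0.1 × 0.15 × 0.9 × 0.35 × (1−0.9) = 0.0004725
question: 0.6 × 0.5 × 0.55 × 0.9 × (1−0.15) = 0.126225
Highest score → question.

question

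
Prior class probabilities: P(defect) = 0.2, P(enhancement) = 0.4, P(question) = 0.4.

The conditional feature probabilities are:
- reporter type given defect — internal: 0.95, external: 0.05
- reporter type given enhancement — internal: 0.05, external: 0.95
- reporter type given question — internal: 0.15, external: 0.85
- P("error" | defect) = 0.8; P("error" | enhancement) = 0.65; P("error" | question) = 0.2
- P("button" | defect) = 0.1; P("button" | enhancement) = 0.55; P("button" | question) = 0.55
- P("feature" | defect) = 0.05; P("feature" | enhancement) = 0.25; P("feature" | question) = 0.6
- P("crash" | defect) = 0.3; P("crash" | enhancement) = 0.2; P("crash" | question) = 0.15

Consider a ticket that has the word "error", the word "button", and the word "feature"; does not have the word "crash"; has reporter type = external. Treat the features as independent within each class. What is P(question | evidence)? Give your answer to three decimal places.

0.412

defect: 0.2 × 0.05 × 0.8 × 0.1 × 0.05 × (1−0.3) = 0.000028
enhancement: 0.4 × 0.95 × 0.65 × 0.55 × 0.25 × (1−0.2) = 0.02717
question: 0.4 × 0.85 × 0.2 × 0.55 × 0.6 × (1−0.15) = 0.019074
P(question | x) = 0.019074 / 0.046272 ≈ 0.412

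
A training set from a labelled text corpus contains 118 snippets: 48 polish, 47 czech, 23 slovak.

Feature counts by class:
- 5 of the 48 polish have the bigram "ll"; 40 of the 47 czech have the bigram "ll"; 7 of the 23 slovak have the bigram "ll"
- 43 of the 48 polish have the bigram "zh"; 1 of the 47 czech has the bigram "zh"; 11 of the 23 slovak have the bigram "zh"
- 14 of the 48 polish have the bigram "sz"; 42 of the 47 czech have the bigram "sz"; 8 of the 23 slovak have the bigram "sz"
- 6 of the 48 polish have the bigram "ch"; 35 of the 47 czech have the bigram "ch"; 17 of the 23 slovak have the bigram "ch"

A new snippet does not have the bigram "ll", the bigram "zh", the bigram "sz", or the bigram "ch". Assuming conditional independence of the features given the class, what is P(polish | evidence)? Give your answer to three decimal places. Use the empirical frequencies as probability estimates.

polish: (48/118) × (43/48) × (5/48) × (34/48) × (42/48) ≈ 0.0235267
czech: (47/118) × (7/47) × (46/47) × (5/47) × (12/47) ≈ 0.001577
slovak: (23/118) × (16/23) × (12/23) × (15/23) × (6/23) ≈ 0.0120359
P(polish | x) = 0.0235267 / 0.0371396 ≈ 0.633

0.633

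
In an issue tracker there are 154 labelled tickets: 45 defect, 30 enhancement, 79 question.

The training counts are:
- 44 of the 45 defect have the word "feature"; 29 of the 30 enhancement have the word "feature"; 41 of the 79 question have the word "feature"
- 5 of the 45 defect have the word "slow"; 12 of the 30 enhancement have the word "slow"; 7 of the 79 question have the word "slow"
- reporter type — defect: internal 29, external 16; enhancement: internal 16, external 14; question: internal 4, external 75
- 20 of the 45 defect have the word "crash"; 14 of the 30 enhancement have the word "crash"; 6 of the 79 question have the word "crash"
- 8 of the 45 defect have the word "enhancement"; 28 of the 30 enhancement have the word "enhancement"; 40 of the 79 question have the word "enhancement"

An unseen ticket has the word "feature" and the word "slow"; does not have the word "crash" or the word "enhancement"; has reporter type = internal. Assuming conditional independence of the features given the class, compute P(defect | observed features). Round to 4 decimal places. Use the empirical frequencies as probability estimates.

0.8257

defect: (45/154) × (44/45) × (5/45) × (29/45) × (25/45) × (37/45) ≈ 0.00934527
enhancement: (30/154) × (29/30) × (12/30) × (16/30) × (16/30) × (2/30) ≈ 0.00142838
question: (79/154) × (41/79) × (7/79) × (4/79) × (73/79) × (39/79) ≈ 0.000544879
P(defect | x) = 0.00934527 / 0.011318529 ≈ 0.8257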